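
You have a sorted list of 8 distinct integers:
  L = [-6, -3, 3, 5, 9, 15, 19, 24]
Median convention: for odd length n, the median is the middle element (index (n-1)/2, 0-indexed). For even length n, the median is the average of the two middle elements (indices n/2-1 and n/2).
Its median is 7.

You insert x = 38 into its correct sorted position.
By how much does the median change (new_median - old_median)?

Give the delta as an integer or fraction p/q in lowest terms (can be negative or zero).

Answer: 2

Derivation:
Old median = 7
After inserting x = 38: new sorted = [-6, -3, 3, 5, 9, 15, 19, 24, 38]
New median = 9
Delta = 9 - 7 = 2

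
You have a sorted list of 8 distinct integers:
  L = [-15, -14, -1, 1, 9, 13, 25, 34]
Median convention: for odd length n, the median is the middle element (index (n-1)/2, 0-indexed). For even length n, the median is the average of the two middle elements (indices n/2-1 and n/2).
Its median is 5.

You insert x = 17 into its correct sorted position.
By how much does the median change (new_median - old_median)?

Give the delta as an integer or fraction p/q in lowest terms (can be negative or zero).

Answer: 4

Derivation:
Old median = 5
After inserting x = 17: new sorted = [-15, -14, -1, 1, 9, 13, 17, 25, 34]
New median = 9
Delta = 9 - 5 = 4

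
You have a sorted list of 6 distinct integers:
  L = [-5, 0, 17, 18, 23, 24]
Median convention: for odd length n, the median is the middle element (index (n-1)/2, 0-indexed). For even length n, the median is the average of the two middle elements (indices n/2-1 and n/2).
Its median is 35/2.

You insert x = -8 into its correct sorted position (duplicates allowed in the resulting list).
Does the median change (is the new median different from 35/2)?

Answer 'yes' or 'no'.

Old median = 35/2
Insert x = -8
New median = 17
Changed? yes

Answer: yes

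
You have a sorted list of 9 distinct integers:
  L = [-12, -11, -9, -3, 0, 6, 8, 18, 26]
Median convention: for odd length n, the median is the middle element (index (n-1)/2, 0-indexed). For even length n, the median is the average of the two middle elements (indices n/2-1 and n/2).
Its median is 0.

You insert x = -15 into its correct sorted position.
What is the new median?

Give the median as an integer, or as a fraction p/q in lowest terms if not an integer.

Old list (sorted, length 9): [-12, -11, -9, -3, 0, 6, 8, 18, 26]
Old median = 0
Insert x = -15
Old length odd (9). Middle was index 4 = 0.
New length even (10). New median = avg of two middle elements.
x = -15: 0 elements are < x, 9 elements are > x.
New sorted list: [-15, -12, -11, -9, -3, 0, 6, 8, 18, 26]
New median = -3/2

Answer: -3/2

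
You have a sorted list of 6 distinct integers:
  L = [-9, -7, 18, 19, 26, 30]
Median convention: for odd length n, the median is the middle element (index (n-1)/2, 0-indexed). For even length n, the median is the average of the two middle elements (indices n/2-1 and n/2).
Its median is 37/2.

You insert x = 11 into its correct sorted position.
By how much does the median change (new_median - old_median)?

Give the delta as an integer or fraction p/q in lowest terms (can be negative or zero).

Answer: -1/2

Derivation:
Old median = 37/2
After inserting x = 11: new sorted = [-9, -7, 11, 18, 19, 26, 30]
New median = 18
Delta = 18 - 37/2 = -1/2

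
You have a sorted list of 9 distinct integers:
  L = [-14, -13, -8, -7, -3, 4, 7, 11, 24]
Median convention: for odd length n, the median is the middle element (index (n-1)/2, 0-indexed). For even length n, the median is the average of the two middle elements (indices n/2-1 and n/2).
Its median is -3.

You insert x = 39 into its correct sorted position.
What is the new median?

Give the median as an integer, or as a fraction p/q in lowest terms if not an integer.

Answer: 1/2

Derivation:
Old list (sorted, length 9): [-14, -13, -8, -7, -3, 4, 7, 11, 24]
Old median = -3
Insert x = 39
Old length odd (9). Middle was index 4 = -3.
New length even (10). New median = avg of two middle elements.
x = 39: 9 elements are < x, 0 elements are > x.
New sorted list: [-14, -13, -8, -7, -3, 4, 7, 11, 24, 39]
New median = 1/2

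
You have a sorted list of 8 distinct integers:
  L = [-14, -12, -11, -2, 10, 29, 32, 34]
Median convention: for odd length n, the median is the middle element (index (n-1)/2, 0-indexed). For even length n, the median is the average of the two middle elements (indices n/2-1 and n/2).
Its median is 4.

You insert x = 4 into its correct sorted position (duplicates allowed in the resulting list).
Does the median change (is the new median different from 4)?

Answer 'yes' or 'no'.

Old median = 4
Insert x = 4
New median = 4
Changed? no

Answer: no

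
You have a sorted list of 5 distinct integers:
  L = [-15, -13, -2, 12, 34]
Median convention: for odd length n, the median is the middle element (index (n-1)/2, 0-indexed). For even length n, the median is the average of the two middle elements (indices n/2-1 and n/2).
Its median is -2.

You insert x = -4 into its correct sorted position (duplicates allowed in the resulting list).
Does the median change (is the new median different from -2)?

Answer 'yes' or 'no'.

Old median = -2
Insert x = -4
New median = -3
Changed? yes

Answer: yes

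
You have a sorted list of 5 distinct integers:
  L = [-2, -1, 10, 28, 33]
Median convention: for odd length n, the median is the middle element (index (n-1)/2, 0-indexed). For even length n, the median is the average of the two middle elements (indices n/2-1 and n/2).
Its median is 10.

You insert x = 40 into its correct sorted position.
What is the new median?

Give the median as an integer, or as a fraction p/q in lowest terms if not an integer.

Answer: 19

Derivation:
Old list (sorted, length 5): [-2, -1, 10, 28, 33]
Old median = 10
Insert x = 40
Old length odd (5). Middle was index 2 = 10.
New length even (6). New median = avg of two middle elements.
x = 40: 5 elements are < x, 0 elements are > x.
New sorted list: [-2, -1, 10, 28, 33, 40]
New median = 19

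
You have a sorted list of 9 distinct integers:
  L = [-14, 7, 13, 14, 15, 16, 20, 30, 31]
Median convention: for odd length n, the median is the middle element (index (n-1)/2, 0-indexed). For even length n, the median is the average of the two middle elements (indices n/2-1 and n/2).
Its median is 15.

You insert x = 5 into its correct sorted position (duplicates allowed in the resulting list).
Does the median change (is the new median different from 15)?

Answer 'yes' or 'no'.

Old median = 15
Insert x = 5
New median = 29/2
Changed? yes

Answer: yes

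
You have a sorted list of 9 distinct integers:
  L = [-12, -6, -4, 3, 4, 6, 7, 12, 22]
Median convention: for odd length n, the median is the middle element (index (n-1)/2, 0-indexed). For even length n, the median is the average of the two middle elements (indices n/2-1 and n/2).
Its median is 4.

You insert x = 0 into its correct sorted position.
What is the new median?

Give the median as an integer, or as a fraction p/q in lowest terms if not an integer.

Answer: 7/2

Derivation:
Old list (sorted, length 9): [-12, -6, -4, 3, 4, 6, 7, 12, 22]
Old median = 4
Insert x = 0
Old length odd (9). Middle was index 4 = 4.
New length even (10). New median = avg of two middle elements.
x = 0: 3 elements are < x, 6 elements are > x.
New sorted list: [-12, -6, -4, 0, 3, 4, 6, 7, 12, 22]
New median = 7/2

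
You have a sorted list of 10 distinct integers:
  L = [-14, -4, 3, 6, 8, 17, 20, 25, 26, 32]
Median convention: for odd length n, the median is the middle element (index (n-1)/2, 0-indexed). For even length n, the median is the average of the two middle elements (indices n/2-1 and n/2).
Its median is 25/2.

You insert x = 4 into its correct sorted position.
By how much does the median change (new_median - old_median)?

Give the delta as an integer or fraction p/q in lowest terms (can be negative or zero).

Old median = 25/2
After inserting x = 4: new sorted = [-14, -4, 3, 4, 6, 8, 17, 20, 25, 26, 32]
New median = 8
Delta = 8 - 25/2 = -9/2

Answer: -9/2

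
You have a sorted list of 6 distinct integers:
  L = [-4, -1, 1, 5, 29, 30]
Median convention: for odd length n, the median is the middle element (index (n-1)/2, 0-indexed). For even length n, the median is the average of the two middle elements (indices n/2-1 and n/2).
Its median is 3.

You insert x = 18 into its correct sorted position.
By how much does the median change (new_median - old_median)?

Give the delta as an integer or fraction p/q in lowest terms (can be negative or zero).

Old median = 3
After inserting x = 18: new sorted = [-4, -1, 1, 5, 18, 29, 30]
New median = 5
Delta = 5 - 3 = 2

Answer: 2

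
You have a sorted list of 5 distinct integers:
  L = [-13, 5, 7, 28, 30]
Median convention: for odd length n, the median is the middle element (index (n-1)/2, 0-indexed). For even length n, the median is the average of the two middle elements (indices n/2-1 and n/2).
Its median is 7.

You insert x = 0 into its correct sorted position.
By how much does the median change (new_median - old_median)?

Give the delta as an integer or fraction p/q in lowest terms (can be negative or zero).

Old median = 7
After inserting x = 0: new sorted = [-13, 0, 5, 7, 28, 30]
New median = 6
Delta = 6 - 7 = -1

Answer: -1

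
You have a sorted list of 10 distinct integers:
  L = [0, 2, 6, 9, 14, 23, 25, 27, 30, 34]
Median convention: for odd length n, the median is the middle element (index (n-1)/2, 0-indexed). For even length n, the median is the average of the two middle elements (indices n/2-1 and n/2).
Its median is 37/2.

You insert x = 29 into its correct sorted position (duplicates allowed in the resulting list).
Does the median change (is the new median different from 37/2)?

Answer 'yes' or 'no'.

Old median = 37/2
Insert x = 29
New median = 23
Changed? yes

Answer: yes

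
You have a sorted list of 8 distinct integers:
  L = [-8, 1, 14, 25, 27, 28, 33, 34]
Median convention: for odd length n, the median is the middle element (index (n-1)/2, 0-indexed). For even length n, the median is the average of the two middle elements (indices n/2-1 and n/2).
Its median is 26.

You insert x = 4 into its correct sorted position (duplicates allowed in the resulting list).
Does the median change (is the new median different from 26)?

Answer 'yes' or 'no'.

Answer: yes

Derivation:
Old median = 26
Insert x = 4
New median = 25
Changed? yes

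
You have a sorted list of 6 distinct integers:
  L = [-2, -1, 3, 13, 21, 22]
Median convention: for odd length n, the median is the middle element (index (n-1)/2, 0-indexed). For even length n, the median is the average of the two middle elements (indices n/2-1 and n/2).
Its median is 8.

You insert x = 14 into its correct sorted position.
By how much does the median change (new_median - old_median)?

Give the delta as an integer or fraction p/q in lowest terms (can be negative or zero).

Answer: 5

Derivation:
Old median = 8
After inserting x = 14: new sorted = [-2, -1, 3, 13, 14, 21, 22]
New median = 13
Delta = 13 - 8 = 5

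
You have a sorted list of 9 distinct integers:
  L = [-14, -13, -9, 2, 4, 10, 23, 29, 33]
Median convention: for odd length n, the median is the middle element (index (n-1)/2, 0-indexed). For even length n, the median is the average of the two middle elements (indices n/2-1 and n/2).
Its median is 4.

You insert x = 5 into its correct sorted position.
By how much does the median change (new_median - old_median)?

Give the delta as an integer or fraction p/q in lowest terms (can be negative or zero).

Old median = 4
After inserting x = 5: new sorted = [-14, -13, -9, 2, 4, 5, 10, 23, 29, 33]
New median = 9/2
Delta = 9/2 - 4 = 1/2

Answer: 1/2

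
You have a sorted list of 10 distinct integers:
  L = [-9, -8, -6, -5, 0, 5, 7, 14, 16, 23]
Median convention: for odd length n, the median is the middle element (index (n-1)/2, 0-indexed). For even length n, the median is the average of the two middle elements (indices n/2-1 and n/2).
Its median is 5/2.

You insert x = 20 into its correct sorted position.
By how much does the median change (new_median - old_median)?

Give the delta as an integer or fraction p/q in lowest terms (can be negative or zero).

Answer: 5/2

Derivation:
Old median = 5/2
After inserting x = 20: new sorted = [-9, -8, -6, -5, 0, 5, 7, 14, 16, 20, 23]
New median = 5
Delta = 5 - 5/2 = 5/2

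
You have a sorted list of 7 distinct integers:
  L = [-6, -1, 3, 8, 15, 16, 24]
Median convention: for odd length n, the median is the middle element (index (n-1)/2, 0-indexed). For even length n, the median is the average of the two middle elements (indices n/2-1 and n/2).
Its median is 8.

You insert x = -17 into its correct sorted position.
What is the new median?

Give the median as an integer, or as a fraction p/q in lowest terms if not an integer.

Old list (sorted, length 7): [-6, -1, 3, 8, 15, 16, 24]
Old median = 8
Insert x = -17
Old length odd (7). Middle was index 3 = 8.
New length even (8). New median = avg of two middle elements.
x = -17: 0 elements are < x, 7 elements are > x.
New sorted list: [-17, -6, -1, 3, 8, 15, 16, 24]
New median = 11/2

Answer: 11/2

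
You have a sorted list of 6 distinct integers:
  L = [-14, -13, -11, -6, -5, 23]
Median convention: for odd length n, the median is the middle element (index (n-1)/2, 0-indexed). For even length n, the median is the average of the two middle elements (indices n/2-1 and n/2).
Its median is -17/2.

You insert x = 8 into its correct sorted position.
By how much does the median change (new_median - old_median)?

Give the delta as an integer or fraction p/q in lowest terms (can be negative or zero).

Old median = -17/2
After inserting x = 8: new sorted = [-14, -13, -11, -6, -5, 8, 23]
New median = -6
Delta = -6 - -17/2 = 5/2

Answer: 5/2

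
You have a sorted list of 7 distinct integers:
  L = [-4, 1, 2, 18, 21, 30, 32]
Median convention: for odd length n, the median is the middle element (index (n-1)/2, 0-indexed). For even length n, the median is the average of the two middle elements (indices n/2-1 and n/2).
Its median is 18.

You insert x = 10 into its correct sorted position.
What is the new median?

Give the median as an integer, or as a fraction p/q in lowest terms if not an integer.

Answer: 14

Derivation:
Old list (sorted, length 7): [-4, 1, 2, 18, 21, 30, 32]
Old median = 18
Insert x = 10
Old length odd (7). Middle was index 3 = 18.
New length even (8). New median = avg of two middle elements.
x = 10: 3 elements are < x, 4 elements are > x.
New sorted list: [-4, 1, 2, 10, 18, 21, 30, 32]
New median = 14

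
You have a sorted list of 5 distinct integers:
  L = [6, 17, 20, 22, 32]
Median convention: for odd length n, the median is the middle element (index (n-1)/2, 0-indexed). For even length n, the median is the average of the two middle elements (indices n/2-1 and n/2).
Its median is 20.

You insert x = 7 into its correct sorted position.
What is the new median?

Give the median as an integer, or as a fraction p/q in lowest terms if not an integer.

Old list (sorted, length 5): [6, 17, 20, 22, 32]
Old median = 20
Insert x = 7
Old length odd (5). Middle was index 2 = 20.
New length even (6). New median = avg of two middle elements.
x = 7: 1 elements are < x, 4 elements are > x.
New sorted list: [6, 7, 17, 20, 22, 32]
New median = 37/2

Answer: 37/2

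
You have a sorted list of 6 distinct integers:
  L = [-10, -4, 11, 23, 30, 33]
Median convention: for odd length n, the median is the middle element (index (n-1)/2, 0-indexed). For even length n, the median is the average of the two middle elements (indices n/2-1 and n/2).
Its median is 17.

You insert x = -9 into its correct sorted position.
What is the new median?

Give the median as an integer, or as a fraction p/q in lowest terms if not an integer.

Old list (sorted, length 6): [-10, -4, 11, 23, 30, 33]
Old median = 17
Insert x = -9
Old length even (6). Middle pair: indices 2,3 = 11,23.
New length odd (7). New median = single middle element.
x = -9: 1 elements are < x, 5 elements are > x.
New sorted list: [-10, -9, -4, 11, 23, 30, 33]
New median = 11

Answer: 11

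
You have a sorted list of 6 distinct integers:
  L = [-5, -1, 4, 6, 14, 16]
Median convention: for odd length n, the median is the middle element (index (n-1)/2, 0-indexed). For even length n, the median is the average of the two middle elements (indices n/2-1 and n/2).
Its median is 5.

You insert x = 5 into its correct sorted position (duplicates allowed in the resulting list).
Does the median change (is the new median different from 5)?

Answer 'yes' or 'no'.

Answer: no

Derivation:
Old median = 5
Insert x = 5
New median = 5
Changed? no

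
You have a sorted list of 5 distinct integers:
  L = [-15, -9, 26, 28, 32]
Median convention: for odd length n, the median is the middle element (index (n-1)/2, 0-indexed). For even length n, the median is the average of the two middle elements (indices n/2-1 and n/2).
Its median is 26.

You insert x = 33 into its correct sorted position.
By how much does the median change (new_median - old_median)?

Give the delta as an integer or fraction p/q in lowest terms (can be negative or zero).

Old median = 26
After inserting x = 33: new sorted = [-15, -9, 26, 28, 32, 33]
New median = 27
Delta = 27 - 26 = 1

Answer: 1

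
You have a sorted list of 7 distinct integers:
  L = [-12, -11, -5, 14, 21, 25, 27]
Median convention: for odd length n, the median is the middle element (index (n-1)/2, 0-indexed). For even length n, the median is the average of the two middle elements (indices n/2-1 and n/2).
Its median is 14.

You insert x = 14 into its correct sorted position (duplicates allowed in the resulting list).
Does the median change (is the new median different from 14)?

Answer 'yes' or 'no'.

Old median = 14
Insert x = 14
New median = 14
Changed? no

Answer: no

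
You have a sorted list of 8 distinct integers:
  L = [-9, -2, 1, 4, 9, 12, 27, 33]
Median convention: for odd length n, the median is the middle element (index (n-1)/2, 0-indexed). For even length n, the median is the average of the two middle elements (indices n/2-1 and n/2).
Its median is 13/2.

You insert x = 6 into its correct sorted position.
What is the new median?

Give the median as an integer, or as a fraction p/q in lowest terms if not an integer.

Answer: 6

Derivation:
Old list (sorted, length 8): [-9, -2, 1, 4, 9, 12, 27, 33]
Old median = 13/2
Insert x = 6
Old length even (8). Middle pair: indices 3,4 = 4,9.
New length odd (9). New median = single middle element.
x = 6: 4 elements are < x, 4 elements are > x.
New sorted list: [-9, -2, 1, 4, 6, 9, 12, 27, 33]
New median = 6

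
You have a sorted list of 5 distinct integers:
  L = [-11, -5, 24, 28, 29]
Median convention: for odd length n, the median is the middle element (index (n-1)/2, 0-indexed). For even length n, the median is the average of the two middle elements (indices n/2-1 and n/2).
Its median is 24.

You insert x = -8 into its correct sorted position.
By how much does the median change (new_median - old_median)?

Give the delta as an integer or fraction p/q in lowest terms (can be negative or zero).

Answer: -29/2

Derivation:
Old median = 24
After inserting x = -8: new sorted = [-11, -8, -5, 24, 28, 29]
New median = 19/2
Delta = 19/2 - 24 = -29/2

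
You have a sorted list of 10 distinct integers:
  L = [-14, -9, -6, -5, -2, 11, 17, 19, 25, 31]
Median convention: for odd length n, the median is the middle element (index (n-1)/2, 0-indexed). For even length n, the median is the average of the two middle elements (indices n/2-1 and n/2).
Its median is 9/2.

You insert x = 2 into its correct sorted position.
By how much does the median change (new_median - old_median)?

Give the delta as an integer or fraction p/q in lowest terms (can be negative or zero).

Answer: -5/2

Derivation:
Old median = 9/2
After inserting x = 2: new sorted = [-14, -9, -6, -5, -2, 2, 11, 17, 19, 25, 31]
New median = 2
Delta = 2 - 9/2 = -5/2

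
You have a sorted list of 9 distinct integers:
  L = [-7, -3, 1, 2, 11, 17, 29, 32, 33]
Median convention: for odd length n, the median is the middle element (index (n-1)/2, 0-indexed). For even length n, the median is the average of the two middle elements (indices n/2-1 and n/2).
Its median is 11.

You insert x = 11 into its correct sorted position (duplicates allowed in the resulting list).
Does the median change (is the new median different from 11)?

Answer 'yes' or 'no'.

Answer: no

Derivation:
Old median = 11
Insert x = 11
New median = 11
Changed? no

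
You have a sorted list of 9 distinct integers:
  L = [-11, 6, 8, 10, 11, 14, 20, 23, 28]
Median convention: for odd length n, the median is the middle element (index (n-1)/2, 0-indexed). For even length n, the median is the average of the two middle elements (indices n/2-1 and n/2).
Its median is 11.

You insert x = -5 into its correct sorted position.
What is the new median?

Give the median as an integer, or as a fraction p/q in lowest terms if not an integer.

Answer: 21/2

Derivation:
Old list (sorted, length 9): [-11, 6, 8, 10, 11, 14, 20, 23, 28]
Old median = 11
Insert x = -5
Old length odd (9). Middle was index 4 = 11.
New length even (10). New median = avg of two middle elements.
x = -5: 1 elements are < x, 8 elements are > x.
New sorted list: [-11, -5, 6, 8, 10, 11, 14, 20, 23, 28]
New median = 21/2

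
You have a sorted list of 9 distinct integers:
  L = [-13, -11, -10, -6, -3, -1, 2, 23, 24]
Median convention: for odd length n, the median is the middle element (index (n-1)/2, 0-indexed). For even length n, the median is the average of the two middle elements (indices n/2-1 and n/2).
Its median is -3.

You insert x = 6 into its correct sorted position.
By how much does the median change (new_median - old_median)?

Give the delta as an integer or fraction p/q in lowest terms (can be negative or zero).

Old median = -3
After inserting x = 6: new sorted = [-13, -11, -10, -6, -3, -1, 2, 6, 23, 24]
New median = -2
Delta = -2 - -3 = 1

Answer: 1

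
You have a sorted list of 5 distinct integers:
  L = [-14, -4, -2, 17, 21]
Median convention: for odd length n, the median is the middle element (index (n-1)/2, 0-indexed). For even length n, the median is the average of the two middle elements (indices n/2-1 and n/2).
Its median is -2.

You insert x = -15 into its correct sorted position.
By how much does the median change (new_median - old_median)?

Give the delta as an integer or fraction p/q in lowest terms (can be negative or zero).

Old median = -2
After inserting x = -15: new sorted = [-15, -14, -4, -2, 17, 21]
New median = -3
Delta = -3 - -2 = -1

Answer: -1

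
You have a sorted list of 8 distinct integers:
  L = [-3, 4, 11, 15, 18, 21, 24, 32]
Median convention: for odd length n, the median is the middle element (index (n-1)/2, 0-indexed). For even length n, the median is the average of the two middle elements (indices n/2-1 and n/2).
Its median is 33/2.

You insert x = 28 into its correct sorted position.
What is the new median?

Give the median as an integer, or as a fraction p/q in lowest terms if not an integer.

Old list (sorted, length 8): [-3, 4, 11, 15, 18, 21, 24, 32]
Old median = 33/2
Insert x = 28
Old length even (8). Middle pair: indices 3,4 = 15,18.
New length odd (9). New median = single middle element.
x = 28: 7 elements are < x, 1 elements are > x.
New sorted list: [-3, 4, 11, 15, 18, 21, 24, 28, 32]
New median = 18

Answer: 18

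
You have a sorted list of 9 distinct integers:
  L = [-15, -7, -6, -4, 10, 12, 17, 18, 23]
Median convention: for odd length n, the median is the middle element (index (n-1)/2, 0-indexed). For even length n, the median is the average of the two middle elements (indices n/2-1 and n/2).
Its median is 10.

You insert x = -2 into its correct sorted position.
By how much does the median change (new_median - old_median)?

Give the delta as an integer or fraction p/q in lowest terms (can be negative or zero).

Answer: -6

Derivation:
Old median = 10
After inserting x = -2: new sorted = [-15, -7, -6, -4, -2, 10, 12, 17, 18, 23]
New median = 4
Delta = 4 - 10 = -6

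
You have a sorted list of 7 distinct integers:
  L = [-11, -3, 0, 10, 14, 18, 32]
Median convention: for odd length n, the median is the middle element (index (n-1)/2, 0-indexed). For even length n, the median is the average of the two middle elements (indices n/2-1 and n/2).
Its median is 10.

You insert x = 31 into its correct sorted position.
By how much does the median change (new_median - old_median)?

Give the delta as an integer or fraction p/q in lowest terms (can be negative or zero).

Answer: 2

Derivation:
Old median = 10
After inserting x = 31: new sorted = [-11, -3, 0, 10, 14, 18, 31, 32]
New median = 12
Delta = 12 - 10 = 2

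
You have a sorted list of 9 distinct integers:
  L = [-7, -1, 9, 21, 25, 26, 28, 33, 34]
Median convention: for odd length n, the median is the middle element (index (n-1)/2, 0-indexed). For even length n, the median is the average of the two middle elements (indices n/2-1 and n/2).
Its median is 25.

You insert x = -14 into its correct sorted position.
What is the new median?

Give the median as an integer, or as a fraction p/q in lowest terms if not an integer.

Answer: 23

Derivation:
Old list (sorted, length 9): [-7, -1, 9, 21, 25, 26, 28, 33, 34]
Old median = 25
Insert x = -14
Old length odd (9). Middle was index 4 = 25.
New length even (10). New median = avg of two middle elements.
x = -14: 0 elements are < x, 9 elements are > x.
New sorted list: [-14, -7, -1, 9, 21, 25, 26, 28, 33, 34]
New median = 23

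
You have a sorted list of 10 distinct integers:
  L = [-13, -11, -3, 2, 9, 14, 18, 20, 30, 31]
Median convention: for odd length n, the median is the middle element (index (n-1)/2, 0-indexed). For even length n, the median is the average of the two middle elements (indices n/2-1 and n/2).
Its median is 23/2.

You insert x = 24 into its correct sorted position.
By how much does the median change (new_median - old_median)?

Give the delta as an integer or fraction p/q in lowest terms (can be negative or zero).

Answer: 5/2

Derivation:
Old median = 23/2
After inserting x = 24: new sorted = [-13, -11, -3, 2, 9, 14, 18, 20, 24, 30, 31]
New median = 14
Delta = 14 - 23/2 = 5/2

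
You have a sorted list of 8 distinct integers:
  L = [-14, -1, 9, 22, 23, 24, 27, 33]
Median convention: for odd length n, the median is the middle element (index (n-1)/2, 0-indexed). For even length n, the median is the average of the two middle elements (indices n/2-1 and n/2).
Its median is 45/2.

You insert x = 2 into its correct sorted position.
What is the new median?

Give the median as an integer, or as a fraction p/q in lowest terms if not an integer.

Old list (sorted, length 8): [-14, -1, 9, 22, 23, 24, 27, 33]
Old median = 45/2
Insert x = 2
Old length even (8). Middle pair: indices 3,4 = 22,23.
New length odd (9). New median = single middle element.
x = 2: 2 elements are < x, 6 elements are > x.
New sorted list: [-14, -1, 2, 9, 22, 23, 24, 27, 33]
New median = 22

Answer: 22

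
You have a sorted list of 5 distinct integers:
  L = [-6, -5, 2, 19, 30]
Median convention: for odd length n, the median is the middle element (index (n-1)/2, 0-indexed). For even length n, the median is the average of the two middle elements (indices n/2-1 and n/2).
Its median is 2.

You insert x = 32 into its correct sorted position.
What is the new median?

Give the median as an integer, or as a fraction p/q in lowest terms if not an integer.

Answer: 21/2

Derivation:
Old list (sorted, length 5): [-6, -5, 2, 19, 30]
Old median = 2
Insert x = 32
Old length odd (5). Middle was index 2 = 2.
New length even (6). New median = avg of two middle elements.
x = 32: 5 elements are < x, 0 elements are > x.
New sorted list: [-6, -5, 2, 19, 30, 32]
New median = 21/2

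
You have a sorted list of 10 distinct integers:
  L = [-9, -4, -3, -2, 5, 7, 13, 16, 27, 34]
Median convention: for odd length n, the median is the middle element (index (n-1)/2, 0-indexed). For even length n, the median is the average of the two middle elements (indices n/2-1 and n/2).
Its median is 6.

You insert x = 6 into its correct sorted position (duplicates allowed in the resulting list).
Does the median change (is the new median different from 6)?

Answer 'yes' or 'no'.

Old median = 6
Insert x = 6
New median = 6
Changed? no

Answer: no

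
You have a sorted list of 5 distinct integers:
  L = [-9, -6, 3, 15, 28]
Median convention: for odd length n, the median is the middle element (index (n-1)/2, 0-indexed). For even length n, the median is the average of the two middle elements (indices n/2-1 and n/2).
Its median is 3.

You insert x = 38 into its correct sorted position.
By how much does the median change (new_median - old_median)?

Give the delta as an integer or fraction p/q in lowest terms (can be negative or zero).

Old median = 3
After inserting x = 38: new sorted = [-9, -6, 3, 15, 28, 38]
New median = 9
Delta = 9 - 3 = 6

Answer: 6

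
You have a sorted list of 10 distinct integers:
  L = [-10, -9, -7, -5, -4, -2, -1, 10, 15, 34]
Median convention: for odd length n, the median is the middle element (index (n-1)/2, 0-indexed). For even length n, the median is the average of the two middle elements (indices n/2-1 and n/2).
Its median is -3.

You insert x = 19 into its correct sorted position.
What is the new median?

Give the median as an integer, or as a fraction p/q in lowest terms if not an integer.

Old list (sorted, length 10): [-10, -9, -7, -5, -4, -2, -1, 10, 15, 34]
Old median = -3
Insert x = 19
Old length even (10). Middle pair: indices 4,5 = -4,-2.
New length odd (11). New median = single middle element.
x = 19: 9 elements are < x, 1 elements are > x.
New sorted list: [-10, -9, -7, -5, -4, -2, -1, 10, 15, 19, 34]
New median = -2

Answer: -2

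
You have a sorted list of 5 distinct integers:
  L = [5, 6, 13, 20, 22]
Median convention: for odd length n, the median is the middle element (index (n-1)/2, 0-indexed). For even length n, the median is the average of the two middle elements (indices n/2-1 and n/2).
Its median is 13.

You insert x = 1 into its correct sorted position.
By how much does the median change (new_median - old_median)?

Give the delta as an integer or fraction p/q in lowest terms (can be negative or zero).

Answer: -7/2

Derivation:
Old median = 13
After inserting x = 1: new sorted = [1, 5, 6, 13, 20, 22]
New median = 19/2
Delta = 19/2 - 13 = -7/2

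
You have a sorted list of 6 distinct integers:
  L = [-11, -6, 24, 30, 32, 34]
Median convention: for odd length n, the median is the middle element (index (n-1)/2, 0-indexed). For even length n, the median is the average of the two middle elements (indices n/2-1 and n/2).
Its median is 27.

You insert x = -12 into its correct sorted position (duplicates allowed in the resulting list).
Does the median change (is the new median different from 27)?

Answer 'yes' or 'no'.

Answer: yes

Derivation:
Old median = 27
Insert x = -12
New median = 24
Changed? yes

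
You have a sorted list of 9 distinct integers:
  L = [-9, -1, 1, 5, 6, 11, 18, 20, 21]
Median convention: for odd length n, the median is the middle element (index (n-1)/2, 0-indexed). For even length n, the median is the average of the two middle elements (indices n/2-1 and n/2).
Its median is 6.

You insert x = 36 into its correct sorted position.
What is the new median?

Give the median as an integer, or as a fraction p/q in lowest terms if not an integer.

Answer: 17/2

Derivation:
Old list (sorted, length 9): [-9, -1, 1, 5, 6, 11, 18, 20, 21]
Old median = 6
Insert x = 36
Old length odd (9). Middle was index 4 = 6.
New length even (10). New median = avg of two middle elements.
x = 36: 9 elements are < x, 0 elements are > x.
New sorted list: [-9, -1, 1, 5, 6, 11, 18, 20, 21, 36]
New median = 17/2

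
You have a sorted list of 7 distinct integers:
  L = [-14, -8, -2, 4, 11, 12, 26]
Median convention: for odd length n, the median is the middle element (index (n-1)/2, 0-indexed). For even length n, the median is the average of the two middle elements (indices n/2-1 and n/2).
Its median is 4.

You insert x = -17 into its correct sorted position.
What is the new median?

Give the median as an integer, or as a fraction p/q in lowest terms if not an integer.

Answer: 1

Derivation:
Old list (sorted, length 7): [-14, -8, -2, 4, 11, 12, 26]
Old median = 4
Insert x = -17
Old length odd (7). Middle was index 3 = 4.
New length even (8). New median = avg of two middle elements.
x = -17: 0 elements are < x, 7 elements are > x.
New sorted list: [-17, -14, -8, -2, 4, 11, 12, 26]
New median = 1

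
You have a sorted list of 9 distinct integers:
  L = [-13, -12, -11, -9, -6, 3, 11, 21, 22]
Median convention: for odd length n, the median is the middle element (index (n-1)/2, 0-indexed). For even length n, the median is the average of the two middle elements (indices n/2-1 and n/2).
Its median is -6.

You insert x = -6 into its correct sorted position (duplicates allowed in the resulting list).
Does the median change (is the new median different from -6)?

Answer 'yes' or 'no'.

Old median = -6
Insert x = -6
New median = -6
Changed? no

Answer: no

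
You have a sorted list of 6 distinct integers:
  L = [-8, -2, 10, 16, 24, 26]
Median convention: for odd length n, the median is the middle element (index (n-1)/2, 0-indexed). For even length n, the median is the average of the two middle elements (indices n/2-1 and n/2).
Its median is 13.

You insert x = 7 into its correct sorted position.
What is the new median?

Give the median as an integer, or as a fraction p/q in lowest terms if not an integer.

Old list (sorted, length 6): [-8, -2, 10, 16, 24, 26]
Old median = 13
Insert x = 7
Old length even (6). Middle pair: indices 2,3 = 10,16.
New length odd (7). New median = single middle element.
x = 7: 2 elements are < x, 4 elements are > x.
New sorted list: [-8, -2, 7, 10, 16, 24, 26]
New median = 10

Answer: 10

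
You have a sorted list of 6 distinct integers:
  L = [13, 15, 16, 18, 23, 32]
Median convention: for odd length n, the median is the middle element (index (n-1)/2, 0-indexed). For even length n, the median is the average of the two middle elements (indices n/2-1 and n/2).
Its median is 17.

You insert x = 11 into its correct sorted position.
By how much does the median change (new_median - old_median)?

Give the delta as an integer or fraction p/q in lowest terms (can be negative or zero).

Answer: -1

Derivation:
Old median = 17
After inserting x = 11: new sorted = [11, 13, 15, 16, 18, 23, 32]
New median = 16
Delta = 16 - 17 = -1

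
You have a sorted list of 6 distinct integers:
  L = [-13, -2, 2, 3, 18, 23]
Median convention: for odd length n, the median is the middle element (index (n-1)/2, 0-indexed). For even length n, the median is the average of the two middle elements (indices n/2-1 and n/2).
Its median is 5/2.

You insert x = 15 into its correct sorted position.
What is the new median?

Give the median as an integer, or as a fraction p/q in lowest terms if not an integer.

Answer: 3

Derivation:
Old list (sorted, length 6): [-13, -2, 2, 3, 18, 23]
Old median = 5/2
Insert x = 15
Old length even (6). Middle pair: indices 2,3 = 2,3.
New length odd (7). New median = single middle element.
x = 15: 4 elements are < x, 2 elements are > x.
New sorted list: [-13, -2, 2, 3, 15, 18, 23]
New median = 3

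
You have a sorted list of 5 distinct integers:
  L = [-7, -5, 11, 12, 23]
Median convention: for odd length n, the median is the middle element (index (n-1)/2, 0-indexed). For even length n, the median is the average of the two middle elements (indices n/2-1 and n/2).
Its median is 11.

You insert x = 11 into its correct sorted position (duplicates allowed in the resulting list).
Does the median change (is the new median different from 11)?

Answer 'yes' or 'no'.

Old median = 11
Insert x = 11
New median = 11
Changed? no

Answer: no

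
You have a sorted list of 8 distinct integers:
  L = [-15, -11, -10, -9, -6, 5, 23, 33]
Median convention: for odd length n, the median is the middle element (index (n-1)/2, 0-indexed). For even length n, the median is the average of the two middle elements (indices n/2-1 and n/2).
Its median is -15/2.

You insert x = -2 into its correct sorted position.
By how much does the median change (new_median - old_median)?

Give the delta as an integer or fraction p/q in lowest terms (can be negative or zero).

Old median = -15/2
After inserting x = -2: new sorted = [-15, -11, -10, -9, -6, -2, 5, 23, 33]
New median = -6
Delta = -6 - -15/2 = 3/2

Answer: 3/2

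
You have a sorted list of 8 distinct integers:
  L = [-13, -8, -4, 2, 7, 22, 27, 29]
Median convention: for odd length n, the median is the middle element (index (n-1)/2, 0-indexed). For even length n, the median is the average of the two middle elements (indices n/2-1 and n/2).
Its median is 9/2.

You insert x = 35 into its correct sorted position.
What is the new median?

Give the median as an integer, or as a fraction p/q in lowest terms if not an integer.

Old list (sorted, length 8): [-13, -8, -4, 2, 7, 22, 27, 29]
Old median = 9/2
Insert x = 35
Old length even (8). Middle pair: indices 3,4 = 2,7.
New length odd (9). New median = single middle element.
x = 35: 8 elements are < x, 0 elements are > x.
New sorted list: [-13, -8, -4, 2, 7, 22, 27, 29, 35]
New median = 7

Answer: 7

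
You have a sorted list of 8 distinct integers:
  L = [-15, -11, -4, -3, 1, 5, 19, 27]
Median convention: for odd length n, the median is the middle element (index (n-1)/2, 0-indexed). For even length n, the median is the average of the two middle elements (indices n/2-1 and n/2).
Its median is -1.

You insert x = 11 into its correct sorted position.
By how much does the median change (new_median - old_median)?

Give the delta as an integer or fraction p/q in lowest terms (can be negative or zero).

Old median = -1
After inserting x = 11: new sorted = [-15, -11, -4, -3, 1, 5, 11, 19, 27]
New median = 1
Delta = 1 - -1 = 2

Answer: 2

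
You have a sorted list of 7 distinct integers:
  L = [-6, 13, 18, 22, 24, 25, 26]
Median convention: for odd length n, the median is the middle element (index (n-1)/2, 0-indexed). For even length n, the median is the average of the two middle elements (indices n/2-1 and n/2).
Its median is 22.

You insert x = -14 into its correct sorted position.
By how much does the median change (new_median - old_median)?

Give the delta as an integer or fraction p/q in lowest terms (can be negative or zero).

Answer: -2

Derivation:
Old median = 22
After inserting x = -14: new sorted = [-14, -6, 13, 18, 22, 24, 25, 26]
New median = 20
Delta = 20 - 22 = -2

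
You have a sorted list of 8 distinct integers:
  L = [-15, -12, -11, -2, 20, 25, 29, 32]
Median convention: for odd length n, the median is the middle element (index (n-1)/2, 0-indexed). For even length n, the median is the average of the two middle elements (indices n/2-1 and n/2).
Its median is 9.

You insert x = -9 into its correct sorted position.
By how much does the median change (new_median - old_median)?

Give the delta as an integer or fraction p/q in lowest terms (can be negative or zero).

Old median = 9
After inserting x = -9: new sorted = [-15, -12, -11, -9, -2, 20, 25, 29, 32]
New median = -2
Delta = -2 - 9 = -11

Answer: -11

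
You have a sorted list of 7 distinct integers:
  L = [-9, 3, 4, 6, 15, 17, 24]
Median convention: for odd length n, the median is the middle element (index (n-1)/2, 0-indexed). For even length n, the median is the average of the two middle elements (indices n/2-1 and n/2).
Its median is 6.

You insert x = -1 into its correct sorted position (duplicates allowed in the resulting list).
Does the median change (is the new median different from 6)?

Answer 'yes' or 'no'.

Old median = 6
Insert x = -1
New median = 5
Changed? yes

Answer: yes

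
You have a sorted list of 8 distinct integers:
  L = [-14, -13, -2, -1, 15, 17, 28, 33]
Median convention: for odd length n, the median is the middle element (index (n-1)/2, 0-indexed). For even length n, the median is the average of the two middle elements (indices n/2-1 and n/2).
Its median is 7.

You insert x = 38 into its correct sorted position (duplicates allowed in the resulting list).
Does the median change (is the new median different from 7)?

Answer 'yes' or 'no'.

Answer: yes

Derivation:
Old median = 7
Insert x = 38
New median = 15
Changed? yes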